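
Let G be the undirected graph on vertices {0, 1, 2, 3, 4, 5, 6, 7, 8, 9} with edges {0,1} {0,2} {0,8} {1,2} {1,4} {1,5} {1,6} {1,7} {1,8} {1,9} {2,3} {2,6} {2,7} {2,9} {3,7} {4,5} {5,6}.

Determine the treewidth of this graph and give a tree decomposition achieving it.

Each bag holds 3 vertices, so the decomposition has width 2, which upper-bounds the treewidth. On the other hand G contains the 3-clique {0, 1, 8}. A clique must lie in a single bag of any decomposition, so no decomposition can have width below 2. The upper and lower bounds meet at 2, so that is the treewidth.

Treewidth 2.
Bags: B1 = {1, 2, 6}  B2 = {0, 1, 2}  B3 = {1, 2, 9}  B4 = {1, 5, 6}  B5 = {1, 2, 7}  B6 = {1, 4, 5}  B7 = {2, 3, 7}  B8 = {0, 1, 8}
Tree: B1–B2, B2–B3, B1–B4, B3–B5, B4–B6, B5–B7, B2–B8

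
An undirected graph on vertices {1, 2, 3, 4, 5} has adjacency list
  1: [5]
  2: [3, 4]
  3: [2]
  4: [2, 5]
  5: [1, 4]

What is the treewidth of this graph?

A width-1 tree decomposition is:
Bags: B1 = {1, 5}  B2 = {4, 5}  B3 = {2, 4}  B4 = {2, 3}
Tree: B1–B2, B2–B3, B3–B4
Each bag holds 2 vertices, so the decomposition has width 1, which upper-bounds the treewidth. Since G has at least one edge (e.g. 1–5), it is not an edgeless graph, so tw(G) ≥ 1. Combining the bounds, tw(G) = 1.

1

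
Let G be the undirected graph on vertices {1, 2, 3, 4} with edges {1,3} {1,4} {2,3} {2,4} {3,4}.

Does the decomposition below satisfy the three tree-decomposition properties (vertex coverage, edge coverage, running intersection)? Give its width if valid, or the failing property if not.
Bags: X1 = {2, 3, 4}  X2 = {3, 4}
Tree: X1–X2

No — vertex 1 appears in no bag.

A tree decomposition must satisfy three properties: every vertex lies in some bag; for every edge, both endpoints lie together in some bag; and for every vertex, the bags containing it form a connected subtree. Here vertex 1 appears in no bag, so the decomposition is invalid.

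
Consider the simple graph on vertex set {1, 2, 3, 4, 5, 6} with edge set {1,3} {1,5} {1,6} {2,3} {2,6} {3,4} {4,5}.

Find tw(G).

2

A width-2 tree decomposition is:
Bags: B1 = {3, 4, 5}  B2 = {1, 3, 5}  B3 = {1, 2, 3}  B4 = {1, 2, 6}
Tree: B1–B2, B2–B3, B3–B4
Each bag holds 3 vertices, so the decomposition has width 2, which upper-bounds the treewidth. The edges 4–5–1–3–4 form a cycle, so G is not a tree and its treewidth is at least 2. The upper and lower bounds meet at 2, so that is the treewidth.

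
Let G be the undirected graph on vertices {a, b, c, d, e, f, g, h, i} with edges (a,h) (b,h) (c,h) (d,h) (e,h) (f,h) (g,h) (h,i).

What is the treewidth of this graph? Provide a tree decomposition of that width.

The largest bag has 2 vertices, giving width 1; this decomposition certifies tw(G) ≤ 1. G has an edge, so its treewidth is at least 1. Therefore the treewidth is 1.

Treewidth 1.
One such decomposition:
Bags: B1 = {b, h}  B2 = {c, h}  B3 = {a, h}  B4 = {d, h}  B5 = {e, h}  B6 = {h, i}  B7 = {f, h}  B8 = {g, h}
Tree: B1–B2, B1–B3, B3–B4, B4–B5, B4–B6, B2–B7, B6–B8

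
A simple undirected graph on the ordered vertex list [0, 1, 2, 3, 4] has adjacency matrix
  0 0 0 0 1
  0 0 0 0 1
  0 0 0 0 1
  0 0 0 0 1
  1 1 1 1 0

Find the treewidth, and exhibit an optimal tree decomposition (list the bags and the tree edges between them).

Treewidth 1.
Bags: B1 = {0, 4}  B2 = {2, 4}  B3 = {3, 4}  B4 = {1, 4}
Tree: B1–B2, B1–B3, B3–B4

The largest bag has 2 vertices, giving width 1; this decomposition certifies tw(G) ≤ 1. G has an edge, so its treewidth is at least 1. Hence tw(G) = 1 exactly.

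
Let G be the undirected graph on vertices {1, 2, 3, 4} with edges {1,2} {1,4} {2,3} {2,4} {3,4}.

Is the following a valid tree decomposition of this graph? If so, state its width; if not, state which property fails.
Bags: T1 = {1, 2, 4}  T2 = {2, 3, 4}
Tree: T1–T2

Yes; width 2.

Checking the three conditions: (i) the bags cover all of {1, 2, 3, 4}; (ii) for each edge, some bag contains both endpoints; (iii) the bags containing any fixed vertex form a subtree. All hold, so the decomposition is valid with width 3 − 1 = 2.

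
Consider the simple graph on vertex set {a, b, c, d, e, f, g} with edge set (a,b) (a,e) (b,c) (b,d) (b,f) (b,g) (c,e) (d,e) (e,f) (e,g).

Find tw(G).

A width-2 tree decomposition is:
Bags: B1 = {b, e, f}  B2 = {a, b, e}  B3 = {b, d, e}  B4 = {b, e, g}  B5 = {b, c, e}
Tree: B1–B2, B2–B3, B3–B4, B4–B5
The largest bag has 3 vertices, giving width 2; this decomposition certifies tw(G) ≤ 2. For the lower bound, G contains the cycle e–f–b–a–e, so G is not a forest; only forests have treewidth ≤ 1, hence tw(G) ≥ 2. The upper and lower bounds meet at 2, so that is the treewidth.

2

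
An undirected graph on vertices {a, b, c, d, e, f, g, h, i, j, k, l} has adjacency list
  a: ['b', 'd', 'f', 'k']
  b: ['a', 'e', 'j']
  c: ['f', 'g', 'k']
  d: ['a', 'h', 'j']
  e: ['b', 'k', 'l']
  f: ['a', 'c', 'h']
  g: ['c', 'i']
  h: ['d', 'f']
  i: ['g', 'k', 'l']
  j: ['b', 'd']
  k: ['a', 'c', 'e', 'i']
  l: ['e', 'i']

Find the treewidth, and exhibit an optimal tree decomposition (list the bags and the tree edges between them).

Treewidth 3.
One such decomposition:
Bags: B1 = {e, g, i, l}  B2 = {e, g, i, k}  B3 = {c, e, g, k}  B4 = {b, c, e, k}  B5 = {a, b, c, k}  B6 = {a, b, c, f}  B7 = {a, b, f, j}  B8 = {a, d, f, j}  B9 = {d, f, h, j}
Tree: B1–B2, B2–B3, B3–B4, B4–B5, B5–B6, B6–B7, B7–B8, B8–B9

Every bag has size at most 4, so the width is 4 − 1 = 3 and tw(G) ≤ 3. For the lower bound: the 4 vertex sets {g,i,l}, {e}, {k}, {a,b,c,f} are disjoint, each induces a connected subgraph, and every pair is joined by at least one edge of G. Contracting each set to a single vertex therefore yields K_{4} as a minor, and since treewidth is minor-monotone, tw(G) ≥ tw(K_{4}) = 3. Hence tw(G) = 3 exactly.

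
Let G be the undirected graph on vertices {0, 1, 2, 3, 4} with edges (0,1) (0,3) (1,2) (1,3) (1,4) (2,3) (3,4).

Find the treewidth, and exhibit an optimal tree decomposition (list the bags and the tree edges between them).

Treewidth 2.
One optimal decomposition is:
Bags: B1 = {1, 3, 4}  B2 = {0, 1, 3}  B3 = {1, 2, 3}
Tree: B1–B2, B1–B3

Each bag holds 3 vertices, so the decomposition has width 2, which upper-bounds the treewidth. For the lower bound, the 3 vertices {0, 1, 3} are pairwise adjacent, and any tree decomposition puts a clique entirely inside one bag — forcing width ≥ 2. Therefore the treewidth is 2.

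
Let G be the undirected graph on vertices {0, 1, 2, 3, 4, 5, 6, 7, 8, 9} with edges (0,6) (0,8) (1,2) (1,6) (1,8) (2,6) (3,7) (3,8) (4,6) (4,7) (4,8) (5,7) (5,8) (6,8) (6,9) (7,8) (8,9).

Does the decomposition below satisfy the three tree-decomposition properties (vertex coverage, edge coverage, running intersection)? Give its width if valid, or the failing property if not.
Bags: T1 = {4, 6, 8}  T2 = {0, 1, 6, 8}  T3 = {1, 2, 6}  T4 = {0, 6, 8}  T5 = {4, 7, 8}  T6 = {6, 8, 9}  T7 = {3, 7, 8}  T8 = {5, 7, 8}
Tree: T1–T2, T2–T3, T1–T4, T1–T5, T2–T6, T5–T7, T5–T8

A tree decomposition must satisfy three properties: every vertex lies in some bag; for every edge, both endpoints lie together in some bag; and for every vertex, the bags containing it form a connected subtree. Here bags containing vertex 0 are not connected in the tree, so the decomposition is invalid.

No — bags containing vertex 0 are not connected in the tree.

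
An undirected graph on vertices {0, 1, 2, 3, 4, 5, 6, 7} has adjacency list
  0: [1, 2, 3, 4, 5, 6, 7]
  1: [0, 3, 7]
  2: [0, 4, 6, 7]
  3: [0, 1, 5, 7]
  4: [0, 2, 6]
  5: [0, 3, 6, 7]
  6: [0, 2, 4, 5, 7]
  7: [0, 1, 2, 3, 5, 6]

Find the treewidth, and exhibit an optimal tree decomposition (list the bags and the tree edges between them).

Treewidth 3.
One such decomposition:
Bags: B1 = {0, 3, 5, 7}  B2 = {0, 1, 3, 7}  B3 = {0, 5, 6, 7}  B4 = {0, 2, 6, 7}  B5 = {0, 2, 4, 6}
Tree: B1–B2, B1–B3, B3–B4, B4–B5

Every bag has size at most 4, so the width is 4 − 1 = 3 and tw(G) ≤ 3. On the other hand G contains the 4-clique {0, 2, 4, 6}. A clique must lie in a single bag of any decomposition, so no decomposition can have width below 3. Therefore the treewidth is 3.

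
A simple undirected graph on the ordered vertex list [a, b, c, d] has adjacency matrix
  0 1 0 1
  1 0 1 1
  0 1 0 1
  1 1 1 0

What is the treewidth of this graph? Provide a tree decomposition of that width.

The largest bag has 3 vertices, giving width 2; this decomposition certifies tw(G) ≤ 2. For the lower bound, the 3 vertices {b, c, d} are pairwise adjacent, and any tree decomposition puts a clique entirely inside one bag — forcing width ≥ 2. Combining the bounds, tw(G) = 2.

Treewidth 2.
Bags: B1 = {a, b, d}  B2 = {b, c, d}
Tree: B1–B2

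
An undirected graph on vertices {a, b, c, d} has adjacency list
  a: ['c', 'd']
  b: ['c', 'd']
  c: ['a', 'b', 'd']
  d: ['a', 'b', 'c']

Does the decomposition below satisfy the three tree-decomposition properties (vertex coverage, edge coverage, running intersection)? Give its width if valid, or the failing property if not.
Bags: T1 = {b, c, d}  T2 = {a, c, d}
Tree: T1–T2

Checking the three conditions: (i) the bags cover all of {a, b, c, d}; (ii) for each edge, some bag contains both endpoints; (iii) the bags containing any fixed vertex form a subtree. All hold, so the decomposition is valid with width 3 − 1 = 2.

Yes; width 2.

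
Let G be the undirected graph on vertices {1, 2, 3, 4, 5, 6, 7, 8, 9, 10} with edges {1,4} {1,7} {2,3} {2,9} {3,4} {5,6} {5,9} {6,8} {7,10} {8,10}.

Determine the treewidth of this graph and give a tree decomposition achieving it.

Each bag holds 3 vertices, so the decomposition has width 2, which upper-bounds the treewidth. The edges 1–7–10–8–6–5–9–2–3–4–1 form a cycle, so G is not a tree and its treewidth is at least 2. Combining the bounds, tw(G) = 2.

Treewidth 2.
Bags: B1 = {1, 7, 10}  B2 = {1, 8, 10}  B3 = {1, 6, 8}  B4 = {1, 5, 6}  B5 = {1, 5, 9}  B6 = {1, 2, 9}  B7 = {1, 2, 3}  B8 = {1, 3, 4}
Tree: B1–B2, B2–B3, B3–B4, B4–B5, B5–B6, B6–B7, B7–B8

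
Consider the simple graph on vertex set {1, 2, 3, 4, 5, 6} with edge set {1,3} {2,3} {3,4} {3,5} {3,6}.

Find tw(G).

1

A width-1 tree decomposition is:
Bags: B1 = {3, 5}  B2 = {3, 6}  B3 = {3, 4}  B4 = {2, 3}  B5 = {1, 3}
Tree: B1–B2, B2–B3, B3–B4, B2–B5
The largest bag has 2 vertices, giving width 1; this decomposition certifies tw(G) ≤ 1. Any graph with an edge has treewidth ≥ 1, and G has the edge 5–3. Combining the bounds, tw(G) = 1.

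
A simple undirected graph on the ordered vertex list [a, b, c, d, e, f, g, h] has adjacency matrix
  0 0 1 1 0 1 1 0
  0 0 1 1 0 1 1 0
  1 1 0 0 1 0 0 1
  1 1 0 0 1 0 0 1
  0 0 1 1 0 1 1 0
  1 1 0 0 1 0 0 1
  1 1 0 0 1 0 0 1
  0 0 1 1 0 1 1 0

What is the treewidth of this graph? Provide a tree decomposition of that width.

Treewidth 4.
One such decomposition:
Bags: B1 = {a, b, c, e, h}  B2 = {a, b, d, e, h}  B3 = {a, b, e, g, h}  B4 = {a, b, e, f, h}
Tree: B1–B2, B2–B3, B3–B4

Every bag has size at most 5, so the width is 5 − 1 = 4 and tw(G) ≤ 4. For the lower bound: the 5 vertex sets {b,c}, {d,e}, {g,h}, {a}, {f} are disjoint, each induces a connected subgraph, and every pair is joined by at least one edge of G. Contracting each set to a single vertex therefore yields K_{5} as a minor, and since treewidth is minor-monotone, tw(G) ≥ tw(K_{5}) = 4. Hence tw(G) = 4 exactly.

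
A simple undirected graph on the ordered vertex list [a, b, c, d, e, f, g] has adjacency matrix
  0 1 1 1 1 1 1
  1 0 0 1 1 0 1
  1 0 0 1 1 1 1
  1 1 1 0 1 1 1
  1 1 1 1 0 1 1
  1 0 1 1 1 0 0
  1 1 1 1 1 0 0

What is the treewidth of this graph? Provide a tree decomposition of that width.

Treewidth 4.
Bags: B1 = {a, c, d, e, g}  B2 = {a, c, d, e, f}  B3 = {a, b, d, e, g}
Tree: B1–B2, B1–B3

Each bag holds 5 vertices, so the decomposition has width 4, which upper-bounds the treewidth. On the other hand G contains the 5-clique {a, c, d, e, g}. A clique must lie in a single bag of any decomposition, so no decomposition can have width below 4. Combining the bounds, tw(G) = 4.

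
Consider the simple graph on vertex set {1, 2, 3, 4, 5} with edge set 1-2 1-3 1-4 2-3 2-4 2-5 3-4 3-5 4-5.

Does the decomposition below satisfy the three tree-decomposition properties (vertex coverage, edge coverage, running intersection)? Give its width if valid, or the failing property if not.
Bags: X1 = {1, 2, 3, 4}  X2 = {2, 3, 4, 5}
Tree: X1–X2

Vertex coverage: the bags together contain {1, 2, 3, 4, 5}, the full vertex set. Edge coverage: each edge of G has both endpoints in at least one bag. Running intersection: for every vertex, the bags containing it form a connected subtree. All three properties hold, so this is a valid tree decomposition of width max|bag| − 1 = 3, and hence tw(G) ≤ 3.

Yes; width 3.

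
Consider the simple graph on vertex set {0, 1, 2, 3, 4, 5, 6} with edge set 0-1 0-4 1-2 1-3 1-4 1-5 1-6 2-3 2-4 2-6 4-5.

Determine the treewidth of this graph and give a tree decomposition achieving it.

Treewidth 2.
One optimal decomposition is:
Bags: B1 = {1, 4, 5}  B2 = {1, 2, 4}  B3 = {1, 2, 3}  B4 = {0, 1, 4}  B5 = {1, 2, 6}
Tree: B1–B2, B2–B3, B2–B4, B2–B5

Every bag has size at most 3, so the width is 3 − 1 = 2 and tw(G) ≤ 2. For the lower bound, the 3 vertices {0, 1, 4} are pairwise adjacent, and any tree decomposition puts a clique entirely inside one bag — forcing width ≥ 2. Hence tw(G) = 2 exactly.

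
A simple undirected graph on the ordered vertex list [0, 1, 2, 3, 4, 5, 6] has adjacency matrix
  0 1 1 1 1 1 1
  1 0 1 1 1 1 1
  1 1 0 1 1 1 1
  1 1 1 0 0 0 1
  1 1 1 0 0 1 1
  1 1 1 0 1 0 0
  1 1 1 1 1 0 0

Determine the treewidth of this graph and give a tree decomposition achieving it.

Each bag holds 5 vertices, so the decomposition has width 4, which upper-bounds the treewidth. Conversely, {0, 1, 2, 3, 6} is a clique of size 5, and the vertices of any clique must share a bag in every tree decomposition; so some bag has ≥ 5 vertices and tw(G) ≥ 4. The upper and lower bounds meet at 4, so that is the treewidth.

Treewidth 4.
Bags: B1 = {0, 1, 2, 3, 6}  B2 = {0, 1, 2, 4, 6}  B3 = {0, 1, 2, 4, 5}
Tree: B1–B2, B2–B3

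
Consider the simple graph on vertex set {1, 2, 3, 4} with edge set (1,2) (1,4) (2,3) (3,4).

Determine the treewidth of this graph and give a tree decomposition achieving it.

Each bag holds 3 vertices, so the decomposition has width 2, which upper-bounds the treewidth. The edges 4–1–2–3–4 form a cycle, so G is not a tree and its treewidth is at least 2. The upper and lower bounds meet at 2, so that is the treewidth.

Treewidth 2.
One optimal decomposition is:
Bags: B1 = {1, 2, 4}  B2 = {2, 3, 4}
Tree: B1–B2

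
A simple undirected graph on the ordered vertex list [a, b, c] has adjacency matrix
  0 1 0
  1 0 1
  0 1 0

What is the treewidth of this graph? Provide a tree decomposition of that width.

The largest bag has 2 vertices, giving width 1; this decomposition certifies tw(G) ≤ 1. G has an edge, so its treewidth is at least 1. Therefore the treewidth is 1.

Treewidth 1.
One optimal decomposition is:
Bags: B1 = {a, b}  B2 = {b, c}
Tree: B1–B2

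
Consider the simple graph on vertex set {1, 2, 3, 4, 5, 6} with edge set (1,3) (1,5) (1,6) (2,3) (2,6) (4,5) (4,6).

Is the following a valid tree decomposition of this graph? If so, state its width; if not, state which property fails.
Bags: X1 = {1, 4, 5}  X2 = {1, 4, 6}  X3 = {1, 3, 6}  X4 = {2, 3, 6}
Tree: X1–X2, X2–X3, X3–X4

Vertex coverage: the bags together contain {1, 2, 3, 4, 5, 6}, the full vertex set. Edge coverage: each edge of G has both endpoints in at least one bag. Running intersection: for every vertex, the bags containing it form a connected subtree. All three properties hold, so this is a valid tree decomposition of width max|bag| − 1 = 2, and hence tw(G) ≤ 2.

Yes; width 2.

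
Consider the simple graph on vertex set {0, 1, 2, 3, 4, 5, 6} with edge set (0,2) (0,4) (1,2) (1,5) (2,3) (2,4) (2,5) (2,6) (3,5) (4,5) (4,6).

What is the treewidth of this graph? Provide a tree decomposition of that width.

Treewidth 2.
One optimal decomposition is:
Bags: B1 = {2, 4, 5}  B2 = {1, 2, 5}  B3 = {2, 4, 6}  B4 = {2, 3, 5}  B5 = {0, 2, 4}
Tree: B1–B2, B1–B3, B2–B4, B3–B5

Every bag has size at most 3, so the width is 3 − 1 = 2 and tw(G) ≤ 2. On the other hand G contains the 3-clique {1, 2, 5}. A clique must lie in a single bag of any decomposition, so no decomposition can have width below 2. Combining the bounds, tw(G) = 2.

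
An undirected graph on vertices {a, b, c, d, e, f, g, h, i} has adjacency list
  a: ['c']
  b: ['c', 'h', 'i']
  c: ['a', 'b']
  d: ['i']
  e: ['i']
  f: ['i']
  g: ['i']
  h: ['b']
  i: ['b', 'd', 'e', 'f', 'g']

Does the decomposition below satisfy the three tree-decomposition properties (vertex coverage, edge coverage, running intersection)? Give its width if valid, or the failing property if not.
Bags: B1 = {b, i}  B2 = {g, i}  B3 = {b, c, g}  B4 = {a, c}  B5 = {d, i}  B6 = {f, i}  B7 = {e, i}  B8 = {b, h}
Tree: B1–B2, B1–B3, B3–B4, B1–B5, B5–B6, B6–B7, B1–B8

No — bags containing vertex g are not connected in the tree.

A tree decomposition must satisfy three properties: every vertex lies in some bag; for every edge, both endpoints lie together in some bag; and for every vertex, the bags containing it form a connected subtree. Here bags containing vertex g are not connected in the tree, so the decomposition is invalid.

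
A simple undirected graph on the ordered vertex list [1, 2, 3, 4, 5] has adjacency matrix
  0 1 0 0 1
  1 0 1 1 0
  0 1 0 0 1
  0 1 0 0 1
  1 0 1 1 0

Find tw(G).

2

A width-2 tree decomposition is:
Bags: B1 = {2, 3, 5}  B2 = {1, 2, 5}  B3 = {2, 4, 5}
Tree: B1–B2, B2–B3
Each bag holds 3 vertices, so the decomposition has width 2, which upper-bounds the treewidth. Since 3–5–1–2–3 is a cycle in G, G is not acyclic. Forests are exactly the graphs of treewidth ≤ 1, so tw(G) ≥ 2. Hence tw(G) = 2 exactly.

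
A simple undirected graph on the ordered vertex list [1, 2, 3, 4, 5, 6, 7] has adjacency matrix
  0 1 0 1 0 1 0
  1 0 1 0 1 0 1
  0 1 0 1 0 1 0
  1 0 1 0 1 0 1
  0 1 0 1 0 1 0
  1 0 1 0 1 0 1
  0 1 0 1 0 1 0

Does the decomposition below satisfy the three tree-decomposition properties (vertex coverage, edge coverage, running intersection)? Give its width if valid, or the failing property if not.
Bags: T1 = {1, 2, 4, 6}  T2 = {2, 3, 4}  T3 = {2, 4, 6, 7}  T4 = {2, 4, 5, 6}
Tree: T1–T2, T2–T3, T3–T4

A tree decomposition must satisfy three properties: every vertex lies in some bag; for every edge, both endpoints lie together in some bag; and for every vertex, the bags containing it form a connected subtree. Here edge (6,3) lies in no bag, so the decomposition is invalid.

No — edge (6,3) lies in no bag.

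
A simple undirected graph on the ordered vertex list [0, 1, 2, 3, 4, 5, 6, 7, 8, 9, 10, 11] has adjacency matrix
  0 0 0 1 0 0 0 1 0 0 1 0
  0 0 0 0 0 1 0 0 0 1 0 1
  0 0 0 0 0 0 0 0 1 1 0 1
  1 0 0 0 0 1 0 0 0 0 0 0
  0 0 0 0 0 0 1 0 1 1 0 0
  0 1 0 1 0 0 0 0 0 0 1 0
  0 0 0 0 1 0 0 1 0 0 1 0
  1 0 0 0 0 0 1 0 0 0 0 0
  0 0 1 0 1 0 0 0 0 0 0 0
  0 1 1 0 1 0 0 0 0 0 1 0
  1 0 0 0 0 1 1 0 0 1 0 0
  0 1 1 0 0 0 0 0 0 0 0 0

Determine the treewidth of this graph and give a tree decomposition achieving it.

Treewidth 3.
Bags: B1 = {1, 2, 8, 11}  B2 = {1, 2, 8, 9}  B3 = {1, 4, 8, 9}  B4 = {1, 4, 5, 9}  B5 = {4, 5, 9, 10}  B6 = {4, 5, 6, 10}  B7 = {3, 5, 6, 10}  B8 = {0, 3, 6, 10}  B9 = {0, 3, 6, 7}
Tree: B1–B2, B2–B3, B3–B4, B4–B5, B5–B6, B6–B7, B7–B8, B8–B9

The largest bag has 4 vertices, giving width 3; this decomposition certifies tw(G) ≤ 3. For the lower bound: the 4 vertex sets {2,8,11}, {1}, {9}, {4,5,6,10} are disjoint, each induces a connected subgraph, and every pair is joined by at least one edge of G. Contracting each set to a single vertex therefore yields K_{4} as a minor, and since treewidth is minor-monotone, tw(G) ≥ tw(K_{4}) = 3. Hence tw(G) = 3 exactly.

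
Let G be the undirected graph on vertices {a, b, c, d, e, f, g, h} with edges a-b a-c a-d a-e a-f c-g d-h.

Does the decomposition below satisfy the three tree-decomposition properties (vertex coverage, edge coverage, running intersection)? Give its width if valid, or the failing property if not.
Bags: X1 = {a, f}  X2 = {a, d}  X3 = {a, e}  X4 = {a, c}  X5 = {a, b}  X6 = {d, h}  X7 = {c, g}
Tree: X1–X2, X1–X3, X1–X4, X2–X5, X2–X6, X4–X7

Every vertex of G appears in some bag (union = {a, b, c, d, e, f, g, h}); every edge is covered by a bag; and for each vertex v the set of bags containing v is connected in the bag tree. The decomposition is therefore valid. The largest bag has 2 vertices, so the width is 1.

Yes; width 1.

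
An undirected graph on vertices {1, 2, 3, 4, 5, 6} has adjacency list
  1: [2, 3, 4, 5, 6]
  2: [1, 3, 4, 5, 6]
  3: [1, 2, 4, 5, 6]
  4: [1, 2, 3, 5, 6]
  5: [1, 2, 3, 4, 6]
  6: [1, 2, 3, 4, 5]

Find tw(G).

A width-5 tree decomposition is:
Bags: B1 = {1, 2, 3, 4, 5, 6}
Tree: (single bag)
With just one bag of size 6, the width is 6 − 1 = 5, so tw(G) ≤ 5. Conversely, {1, 2, 3, 4, 5, 6} is a clique of size 6, and the vertices of any clique must share a bag in every tree decomposition; so some bag has ≥ 6 vertices and tw(G) ≥ 5. Hence tw(G) = 5 exactly.

5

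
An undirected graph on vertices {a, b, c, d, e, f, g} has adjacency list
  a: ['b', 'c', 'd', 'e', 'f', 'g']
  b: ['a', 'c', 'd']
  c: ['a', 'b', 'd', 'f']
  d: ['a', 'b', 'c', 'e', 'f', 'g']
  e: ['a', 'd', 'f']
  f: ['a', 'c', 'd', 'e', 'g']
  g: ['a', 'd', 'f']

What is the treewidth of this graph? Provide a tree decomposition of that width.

Treewidth 3.
Bags: B1 = {a, d, e, f}  B2 = {a, c, d, f}  B3 = {a, d, f, g}  B4 = {a, b, c, d}
Tree: B1–B2, B1–B3, B2–B4

Every bag has size at most 4, so the width is 4 − 1 = 3 and tw(G) ≤ 3. For the lower bound, the 4 vertices {a, d, f, g} are pairwise adjacent, and any tree decomposition puts a clique entirely inside one bag — forcing width ≥ 3. Therefore the treewidth is 3.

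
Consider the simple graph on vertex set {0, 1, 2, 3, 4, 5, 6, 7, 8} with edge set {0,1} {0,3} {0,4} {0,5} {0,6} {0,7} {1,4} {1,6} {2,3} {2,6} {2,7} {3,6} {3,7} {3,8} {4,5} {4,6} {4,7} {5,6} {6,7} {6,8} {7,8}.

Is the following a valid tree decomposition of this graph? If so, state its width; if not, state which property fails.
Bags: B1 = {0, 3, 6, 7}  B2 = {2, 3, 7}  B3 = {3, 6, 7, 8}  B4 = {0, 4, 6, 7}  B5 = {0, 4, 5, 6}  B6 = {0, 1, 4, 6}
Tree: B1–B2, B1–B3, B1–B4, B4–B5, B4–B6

No — edge (6,2) lies in no bag.

A tree decomposition must satisfy three properties: every vertex lies in some bag; for every edge, both endpoints lie together in some bag; and for every vertex, the bags containing it form a connected subtree. Here edge (6,2) lies in no bag, so the decomposition is invalid.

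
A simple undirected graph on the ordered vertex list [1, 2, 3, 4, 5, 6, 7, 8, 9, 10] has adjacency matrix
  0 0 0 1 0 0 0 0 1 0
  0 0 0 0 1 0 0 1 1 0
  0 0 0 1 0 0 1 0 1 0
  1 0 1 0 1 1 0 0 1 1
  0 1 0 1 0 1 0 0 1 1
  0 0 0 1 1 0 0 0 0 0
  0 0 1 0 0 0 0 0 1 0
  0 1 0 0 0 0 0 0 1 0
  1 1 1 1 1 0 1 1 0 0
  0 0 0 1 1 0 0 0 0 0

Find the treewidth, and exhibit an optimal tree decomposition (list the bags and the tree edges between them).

The largest bag has 3 vertices, giving width 2; this decomposition certifies tw(G) ≤ 2. For the lower bound, the 3 vertices {2, 8, 9} are pairwise adjacent, and any tree decomposition puts a clique entirely inside one bag — forcing width ≥ 2. Combining the bounds, tw(G) = 2.

Treewidth 2.
Bags: B1 = {3, 4, 9}  B2 = {4, 5, 9}  B3 = {4, 5, 10}  B4 = {2, 5, 9}  B5 = {1, 4, 9}  B6 = {3, 7, 9}  B7 = {4, 5, 6}  B8 = {2, 8, 9}
Tree: B1–B2, B2–B3, B2–B4, B2–B5, B1–B6, B3–B7, B4–B8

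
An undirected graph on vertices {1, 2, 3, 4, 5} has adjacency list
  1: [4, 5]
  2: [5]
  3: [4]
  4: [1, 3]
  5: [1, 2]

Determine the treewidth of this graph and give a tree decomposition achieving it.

Treewidth 1.
One such decomposition:
Bags: B1 = {2, 5}  B2 = {1, 5}  B3 = {1, 4}  B4 = {3, 4}
Tree: B1–B2, B2–B3, B3–B4

Each bag holds 2 vertices, so the decomposition has width 1, which upper-bounds the treewidth. G has an edge, so its treewidth is at least 1. Combining the bounds, tw(G) = 1.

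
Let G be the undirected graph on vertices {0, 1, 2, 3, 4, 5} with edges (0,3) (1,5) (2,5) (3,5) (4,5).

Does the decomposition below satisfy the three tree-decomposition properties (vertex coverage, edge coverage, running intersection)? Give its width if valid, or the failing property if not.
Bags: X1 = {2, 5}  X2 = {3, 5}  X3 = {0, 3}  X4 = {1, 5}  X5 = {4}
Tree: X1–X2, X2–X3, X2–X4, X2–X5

A tree decomposition must satisfy three properties: every vertex lies in some bag; for every edge, both endpoints lie together in some bag; and for every vertex, the bags containing it form a connected subtree. Here edge (5,4) lies in no bag, so the decomposition is invalid.

No — edge (5,4) lies in no bag.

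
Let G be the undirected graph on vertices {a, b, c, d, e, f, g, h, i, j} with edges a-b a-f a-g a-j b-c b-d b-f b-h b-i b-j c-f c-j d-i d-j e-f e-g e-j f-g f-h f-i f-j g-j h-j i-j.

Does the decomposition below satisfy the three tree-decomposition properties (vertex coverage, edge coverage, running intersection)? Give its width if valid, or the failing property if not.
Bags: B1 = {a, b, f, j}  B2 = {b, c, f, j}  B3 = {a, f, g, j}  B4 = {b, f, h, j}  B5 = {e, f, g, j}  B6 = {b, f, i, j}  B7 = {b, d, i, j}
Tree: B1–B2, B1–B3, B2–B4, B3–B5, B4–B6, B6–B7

Every vertex of G appears in some bag (union = {a, b, c, d, e, f, g, h, i, j}); every edge is covered by a bag; and for each vertex v the set of bags containing v is connected in the bag tree. The decomposition is therefore valid. The largest bag has 4 vertices, so the width is 3.

Yes; width 3.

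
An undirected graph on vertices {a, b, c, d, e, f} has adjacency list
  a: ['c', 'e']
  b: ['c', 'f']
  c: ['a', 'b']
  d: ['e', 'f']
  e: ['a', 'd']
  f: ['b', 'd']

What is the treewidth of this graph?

A width-2 tree decomposition is:
Bags: B1 = {a, c, e}  B2 = {c, d, e}  B3 = {c, d, f}  B4 = {b, c, f}
Tree: B1–B2, B2–B3, B3–B4
Each bag holds 3 vertices, so the decomposition has width 2, which upper-bounds the treewidth. The edges c–a–e–d–f–b–c form a cycle, so G is not a tree and its treewidth is at least 2. Therefore the treewidth is 2.

2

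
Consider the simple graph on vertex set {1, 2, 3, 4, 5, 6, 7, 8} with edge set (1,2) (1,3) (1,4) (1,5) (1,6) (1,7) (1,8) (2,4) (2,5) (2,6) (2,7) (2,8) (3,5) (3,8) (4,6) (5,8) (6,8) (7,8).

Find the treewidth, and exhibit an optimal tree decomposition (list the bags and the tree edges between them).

Each bag holds 4 vertices, so the decomposition has width 3, which upper-bounds the treewidth. On the other hand G contains the 4-clique {1, 2, 5, 8}. A clique must lie in a single bag of any decomposition, so no decomposition can have width below 3. The upper and lower bounds meet at 3, so that is the treewidth.

Treewidth 3.
One such decomposition:
Bags: B1 = {1, 2, 7, 8}  B2 = {1, 2, 5, 8}  B3 = {1, 2, 6, 8}  B4 = {1, 3, 5, 8}  B5 = {1, 2, 4, 6}
Tree: B1–B2, B2–B3, B2–B4, B3–B5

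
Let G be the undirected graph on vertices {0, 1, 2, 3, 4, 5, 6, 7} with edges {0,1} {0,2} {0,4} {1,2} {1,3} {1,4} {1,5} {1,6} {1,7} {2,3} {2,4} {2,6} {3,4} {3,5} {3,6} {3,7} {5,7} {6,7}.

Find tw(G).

A width-3 tree decomposition is:
Bags: B1 = {1, 2, 3, 4}  B2 = {1, 2, 3, 6}  B3 = {1, 3, 6, 7}  B4 = {0, 1, 2, 4}  B5 = {1, 3, 5, 7}
Tree: B1–B2, B2–B3, B1–B4, B3–B5
Every bag has size at most 4, so the width is 4 − 1 = 3 and tw(G) ≤ 3. On the other hand G contains the 4-clique {0, 1, 2, 4}. A clique must lie in a single bag of any decomposition, so no decomposition can have width below 3. Therefore the treewidth is 3.

3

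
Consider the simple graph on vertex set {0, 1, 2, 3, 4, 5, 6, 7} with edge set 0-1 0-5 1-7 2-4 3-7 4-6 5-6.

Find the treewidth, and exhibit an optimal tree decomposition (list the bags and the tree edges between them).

The largest bag has 2 vertices, giving width 1; this decomposition certifies tw(G) ≤ 1. Since G has at least one edge (e.g. 2–4), it is not an edgeless graph, so tw(G) ≥ 1. The upper and lower bounds meet at 1, so that is the treewidth.

Treewidth 1.
One optimal decomposition is:
Bags: B1 = {2, 4}  B2 = {4, 6}  B3 = {5, 6}  B4 = {0, 5}  B5 = {0, 1}  B6 = {1, 7}  B7 = {3, 7}
Tree: B1–B2, B2–B3, B3–B4, B4–B5, B5–B6, B6–B7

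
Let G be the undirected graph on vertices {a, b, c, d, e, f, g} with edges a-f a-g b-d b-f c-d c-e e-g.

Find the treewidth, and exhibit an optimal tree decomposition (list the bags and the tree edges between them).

Treewidth 2.
One such decomposition:
Bags: B1 = {a, e, g}  B2 = {a, c, e}  B3 = {a, c, d}  B4 = {a, b, d}  B5 = {a, b, f}
Tree: B1–B2, B2–B3, B3–B4, B4–B5

Each bag holds 3 vertices, so the decomposition has width 2, which upper-bounds the treewidth. For the lower bound, G contains the cycle a–g–e–c–d–b–f–a, so G is not a forest; only forests have treewidth ≤ 1, hence tw(G) ≥ 2. The upper and lower bounds meet at 2, so that is the treewidth.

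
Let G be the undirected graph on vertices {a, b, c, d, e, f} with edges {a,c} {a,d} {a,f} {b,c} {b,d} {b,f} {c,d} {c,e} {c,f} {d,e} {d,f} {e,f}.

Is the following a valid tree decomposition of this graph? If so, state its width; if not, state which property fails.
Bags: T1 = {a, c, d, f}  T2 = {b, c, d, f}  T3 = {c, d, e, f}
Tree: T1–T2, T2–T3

Every vertex of G appears in some bag (union = {a, b, c, d, e, f}); every edge is covered by a bag; and for each vertex v the set of bags containing v is connected in the bag tree. The decomposition is therefore valid. The largest bag has 4 vertices, so the width is 3.

Yes; width 3.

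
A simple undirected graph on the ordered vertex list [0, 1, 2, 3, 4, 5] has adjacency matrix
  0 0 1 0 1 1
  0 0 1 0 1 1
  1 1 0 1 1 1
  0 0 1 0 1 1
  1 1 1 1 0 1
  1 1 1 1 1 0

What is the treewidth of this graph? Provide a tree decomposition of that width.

Treewidth 3.
One such decomposition:
Bags: B1 = {1, 2, 4, 5}  B2 = {0, 2, 4, 5}  B3 = {2, 3, 4, 5}
Tree: B1–B2, B2–B3

The largest bag has 4 vertices, giving width 3; this decomposition certifies tw(G) ≤ 3. For the lower bound, the 4 vertices {0, 2, 4, 5} are pairwise adjacent, and any tree decomposition puts a clique entirely inside one bag — forcing width ≥ 3. The upper and lower bounds meet at 3, so that is the treewidth.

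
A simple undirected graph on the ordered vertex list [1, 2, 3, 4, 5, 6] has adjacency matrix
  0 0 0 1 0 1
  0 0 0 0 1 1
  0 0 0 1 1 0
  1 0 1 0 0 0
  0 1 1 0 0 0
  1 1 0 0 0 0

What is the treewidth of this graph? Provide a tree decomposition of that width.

Each bag holds 3 vertices, so the decomposition has width 2, which upper-bounds the treewidth. The edges 3–4–1–6–2–5–3 form a cycle, so G is not a tree and its treewidth is at least 2. Hence tw(G) = 2 exactly.

Treewidth 2.
One such decomposition:
Bags: B1 = {1, 3, 4}  B2 = {1, 3, 6}  B3 = {2, 3, 6}  B4 = {2, 3, 5}
Tree: B1–B2, B2–B3, B3–B4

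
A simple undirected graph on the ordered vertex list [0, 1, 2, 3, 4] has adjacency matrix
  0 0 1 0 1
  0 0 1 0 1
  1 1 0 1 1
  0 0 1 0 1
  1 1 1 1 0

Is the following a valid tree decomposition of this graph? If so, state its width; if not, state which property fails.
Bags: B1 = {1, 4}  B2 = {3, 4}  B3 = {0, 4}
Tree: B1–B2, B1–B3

A tree decomposition must satisfy three properties: every vertex lies in some bag; for every edge, both endpoints lie together in some bag; and for every vertex, the bags containing it form a connected subtree. Here vertex 2 appears in no bag, so the decomposition is invalid.

No — vertex 2 appears in no bag.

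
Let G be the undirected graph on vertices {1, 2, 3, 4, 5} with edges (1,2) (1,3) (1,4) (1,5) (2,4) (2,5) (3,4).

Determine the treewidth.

A width-2 tree decomposition is:
Bags: B1 = {1, 2, 4}  B2 = {1, 3, 4}  B3 = {1, 2, 5}
Tree: B1–B2, B1–B3
Every bag has size at most 3, so the width is 3 − 1 = 2 and tw(G) ≤ 2. On the other hand G contains the 3-clique {1, 2, 4}. A clique must lie in a single bag of any decomposition, so no decomposition can have width below 2. Hence tw(G) = 2 exactly.

2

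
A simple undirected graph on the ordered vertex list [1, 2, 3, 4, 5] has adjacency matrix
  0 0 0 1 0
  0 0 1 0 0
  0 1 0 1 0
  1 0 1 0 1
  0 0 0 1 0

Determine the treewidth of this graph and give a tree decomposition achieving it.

The largest bag has 2 vertices, giving width 1; this decomposition certifies tw(G) ≤ 1. Since G has at least one edge (e.g. 4–1), it is not an edgeless graph, so tw(G) ≥ 1. Therefore the treewidth is 1.

Treewidth 1.
One such decomposition:
Bags: B1 = {1, 4}  B2 = {3, 4}  B3 = {2, 3}  B4 = {4, 5}
Tree: B1–B2, B2–B3, B1–B4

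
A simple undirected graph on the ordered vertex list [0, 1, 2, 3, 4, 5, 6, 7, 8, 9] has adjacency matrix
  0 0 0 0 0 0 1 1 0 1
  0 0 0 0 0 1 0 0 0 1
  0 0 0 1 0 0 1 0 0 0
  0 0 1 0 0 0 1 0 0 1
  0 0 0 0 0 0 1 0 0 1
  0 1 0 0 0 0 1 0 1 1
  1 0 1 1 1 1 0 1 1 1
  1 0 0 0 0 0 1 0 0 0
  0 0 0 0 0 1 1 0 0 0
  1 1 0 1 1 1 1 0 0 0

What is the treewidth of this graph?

A width-2 tree decomposition is:
Bags: B1 = {5, 6, 8}  B2 = {5, 6, 9}  B3 = {0, 6, 9}  B4 = {1, 5, 9}  B5 = {4, 6, 9}  B6 = {3, 6, 9}  B7 = {2, 3, 6}  B8 = {0, 6, 7}
Tree: B1–B2, B2–B3, B2–B4, B3–B5, B2–B6, B6–B7, B3–B8
Each bag holds 3 vertices, so the decomposition has width 2, which upper-bounds the treewidth. Conversely, {1, 5, 9} is a clique of size 3, and the vertices of any clique must share a bag in every tree decomposition; so some bag has ≥ 3 vertices and tw(G) ≥ 2. The upper and lower bounds meet at 2, so that is the treewidth.

2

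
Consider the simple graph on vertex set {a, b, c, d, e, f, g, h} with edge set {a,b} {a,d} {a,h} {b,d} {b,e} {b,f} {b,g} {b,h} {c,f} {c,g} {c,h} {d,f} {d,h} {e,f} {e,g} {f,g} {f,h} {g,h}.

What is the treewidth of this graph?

A width-3 tree decomposition is:
Bags: B1 = {b, d, f, h}  B2 = {a, b, d, h}  B3 = {b, f, g, h}  B4 = {c, f, g, h}  B5 = {b, e, f, g}
Tree: B1–B2, B1–B3, B3–B4, B3–B5
The largest bag has 4 vertices, giving width 3; this decomposition certifies tw(G) ≤ 3. For the lower bound, the 4 vertices {a, b, d, h} are pairwise adjacent, and any tree decomposition puts a clique entirely inside one bag — forcing width ≥ 3. Hence tw(G) = 3 exactly.

3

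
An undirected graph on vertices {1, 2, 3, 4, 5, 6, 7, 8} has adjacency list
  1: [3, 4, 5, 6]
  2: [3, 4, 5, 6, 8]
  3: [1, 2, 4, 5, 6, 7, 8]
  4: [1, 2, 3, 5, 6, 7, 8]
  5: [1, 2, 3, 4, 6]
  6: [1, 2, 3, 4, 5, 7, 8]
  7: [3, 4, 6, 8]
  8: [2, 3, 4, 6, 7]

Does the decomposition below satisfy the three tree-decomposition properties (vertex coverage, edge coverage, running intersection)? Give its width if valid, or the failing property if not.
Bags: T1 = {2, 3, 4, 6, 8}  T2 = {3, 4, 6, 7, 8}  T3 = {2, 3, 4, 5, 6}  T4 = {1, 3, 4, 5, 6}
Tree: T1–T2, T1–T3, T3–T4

Yes; width 4.

Checking the three conditions: (i) the bags cover all of {1, 2, 3, 4, 5, 6, 7, 8}; (ii) for each edge, some bag contains both endpoints; (iii) the bags containing any fixed vertex form a subtree. All hold, so the decomposition is valid with width 5 − 1 = 4.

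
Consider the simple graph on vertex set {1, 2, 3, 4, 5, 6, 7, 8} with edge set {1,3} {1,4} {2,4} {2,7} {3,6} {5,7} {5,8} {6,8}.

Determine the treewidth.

A width-2 tree decomposition is:
Bags: B1 = {1, 3, 6}  B2 = {1, 4, 6}  B3 = {2, 4, 6}  B4 = {2, 6, 7}  B5 = {5, 6, 7}  B6 = {5, 6, 8}
Tree: B1–B2, B2–B3, B3–B4, B4–B5, B5–B6
Each bag holds 3 vertices, so the decomposition has width 2, which upper-bounds the treewidth. For the lower bound, G contains the cycle 6–3–1–4–2–7–5–8–6, so G is not a forest; only forests have treewidth ≤ 1, hence tw(G) ≥ 2. Combining the bounds, tw(G) = 2.

2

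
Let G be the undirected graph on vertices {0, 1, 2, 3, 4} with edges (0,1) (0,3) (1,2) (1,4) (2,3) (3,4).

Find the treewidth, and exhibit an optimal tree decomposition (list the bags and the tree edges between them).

Each bag holds 3 vertices, so the decomposition has width 2, which upper-bounds the treewidth. The edges 2–1–0–3–2 form a cycle, so G is not a tree and its treewidth is at least 2. The upper and lower bounds meet at 2, so that is the treewidth.

Treewidth 2.
One optimal decomposition is:
Bags: B1 = {1, 2, 3}  B2 = {0, 1, 3}  B3 = {1, 3, 4}
Tree: B1–B2, B2–B3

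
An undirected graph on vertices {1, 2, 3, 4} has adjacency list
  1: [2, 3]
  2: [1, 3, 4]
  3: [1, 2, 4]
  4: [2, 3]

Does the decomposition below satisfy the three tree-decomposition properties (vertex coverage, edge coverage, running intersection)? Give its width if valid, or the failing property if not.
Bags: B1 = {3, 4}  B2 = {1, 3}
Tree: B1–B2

A tree decomposition must satisfy three properties: every vertex lies in some bag; for every edge, both endpoints lie together in some bag; and for every vertex, the bags containing it form a connected subtree. Here vertex 2 appears in no bag, so the decomposition is invalid.

No — vertex 2 appears in no bag.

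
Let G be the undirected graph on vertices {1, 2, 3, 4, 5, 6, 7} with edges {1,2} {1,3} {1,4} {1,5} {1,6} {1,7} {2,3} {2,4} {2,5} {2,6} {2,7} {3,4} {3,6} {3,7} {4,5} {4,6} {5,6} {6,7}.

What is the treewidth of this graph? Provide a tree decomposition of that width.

Treewidth 4.
One optimal decomposition is:
Bags: B1 = {1, 2, 3, 4, 6}  B2 = {1, 2, 3, 6, 7}  B3 = {1, 2, 4, 5, 6}
Tree: B1–B2, B1–B3

The largest bag has 5 vertices, giving width 4; this decomposition certifies tw(G) ≤ 4. On the other hand G contains the 5-clique {1, 2, 3, 4, 6}. A clique must lie in a single bag of any decomposition, so no decomposition can have width below 4. Therefore the treewidth is 4.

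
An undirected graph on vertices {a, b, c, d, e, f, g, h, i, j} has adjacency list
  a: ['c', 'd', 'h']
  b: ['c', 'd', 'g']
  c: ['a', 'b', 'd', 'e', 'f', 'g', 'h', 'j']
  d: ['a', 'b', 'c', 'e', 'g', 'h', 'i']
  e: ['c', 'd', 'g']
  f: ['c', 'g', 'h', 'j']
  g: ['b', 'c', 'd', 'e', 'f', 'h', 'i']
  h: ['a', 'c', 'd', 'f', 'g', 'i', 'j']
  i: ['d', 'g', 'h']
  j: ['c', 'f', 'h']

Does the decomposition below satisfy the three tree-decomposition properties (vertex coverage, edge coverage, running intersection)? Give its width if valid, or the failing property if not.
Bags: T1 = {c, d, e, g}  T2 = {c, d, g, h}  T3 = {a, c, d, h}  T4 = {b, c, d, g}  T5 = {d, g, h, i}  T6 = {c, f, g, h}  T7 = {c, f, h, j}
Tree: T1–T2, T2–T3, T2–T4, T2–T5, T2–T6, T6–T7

Every vertex of G appears in some bag (union = {a, b, c, d, e, f, g, h, i, j}); every edge is covered by a bag; and for each vertex v the set of bags containing v is connected in the bag tree. The decomposition is therefore valid. The largest bag has 4 vertices, so the width is 3.

Yes; width 3.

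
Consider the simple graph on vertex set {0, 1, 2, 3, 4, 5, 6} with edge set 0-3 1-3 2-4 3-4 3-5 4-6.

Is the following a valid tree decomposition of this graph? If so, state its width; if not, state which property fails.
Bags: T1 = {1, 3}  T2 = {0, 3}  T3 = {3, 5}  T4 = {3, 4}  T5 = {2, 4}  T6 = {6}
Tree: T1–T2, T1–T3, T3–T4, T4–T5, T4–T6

A tree decomposition must satisfy three properties: every vertex lies in some bag; for every edge, both endpoints lie together in some bag; and for every vertex, the bags containing it form a connected subtree. Here edge (4,6) lies in no bag, so the decomposition is invalid.

No — edge (4,6) lies in no bag.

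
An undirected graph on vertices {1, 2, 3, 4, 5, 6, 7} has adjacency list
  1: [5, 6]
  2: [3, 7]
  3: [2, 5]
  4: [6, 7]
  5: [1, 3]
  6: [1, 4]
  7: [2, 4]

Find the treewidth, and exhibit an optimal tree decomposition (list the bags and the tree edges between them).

Every bag has size at most 3, so the width is 3 − 1 = 2 and tw(G) ≤ 2. Since 4–6–1–5–3–2–7–4 is a cycle in G, G is not acyclic. Forests are exactly the graphs of treewidth ≤ 1, so tw(G) ≥ 2. Hence tw(G) = 2 exactly.

Treewidth 2.
One optimal decomposition is:
Bags: B1 = {1, 4, 6}  B2 = {1, 4, 5}  B3 = {3, 4, 5}  B4 = {2, 3, 4}  B5 = {2, 4, 7}
Tree: B1–B2, B2–B3, B3–B4, B4–B5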